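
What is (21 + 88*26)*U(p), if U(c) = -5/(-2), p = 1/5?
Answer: 11545/2 ≈ 5772.5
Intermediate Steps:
p = ⅕ ≈ 0.20000
U(c) = 5/2 (U(c) = -5*(-½) = 5/2)
(21 + 88*26)*U(p) = (21 + 88*26)*(5/2) = (21 + 2288)*(5/2) = 2309*(5/2) = 11545/2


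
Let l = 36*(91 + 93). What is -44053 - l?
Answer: -50677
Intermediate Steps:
l = 6624 (l = 36*184 = 6624)
-44053 - l = -44053 - 1*6624 = -44053 - 6624 = -50677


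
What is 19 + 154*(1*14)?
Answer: 2175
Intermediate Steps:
19 + 154*(1*14) = 19 + 154*14 = 19 + 2156 = 2175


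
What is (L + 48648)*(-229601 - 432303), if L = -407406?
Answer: 237463355232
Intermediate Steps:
(L + 48648)*(-229601 - 432303) = (-407406 + 48648)*(-229601 - 432303) = -358758*(-661904) = 237463355232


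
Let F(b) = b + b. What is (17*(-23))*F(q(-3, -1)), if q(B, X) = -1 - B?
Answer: -1564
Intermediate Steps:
F(b) = 2*b
(17*(-23))*F(q(-3, -1)) = (17*(-23))*(2*(-1 - 1*(-3))) = -782*(-1 + 3) = -782*2 = -391*4 = -1564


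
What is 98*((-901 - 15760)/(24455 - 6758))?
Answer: -1632778/17697 ≈ -92.263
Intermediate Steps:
98*((-901 - 15760)/(24455 - 6758)) = 98*(-16661/17697) = -1632778/17697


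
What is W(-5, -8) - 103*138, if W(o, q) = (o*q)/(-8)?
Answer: -14219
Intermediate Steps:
W(o, q) = -o*q/8 (W(o, q) = (o*q)*(-⅛) = -o*q/8)
W(-5, -8) - 103*138 = -⅛*(-5)*(-8) - 103*138 = -5 - 14214 = -14219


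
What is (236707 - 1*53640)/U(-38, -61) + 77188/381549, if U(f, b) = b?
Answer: -69844322315/23274489 ≈ -3000.9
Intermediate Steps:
(236707 - 1*53640)/U(-38, -61) + 77188/381549 = (236707 - 1*53640)/(-61) + 77188/381549 = (236707 - 53640)*(-1/61) + 77188*(1/381549) = 183067*(-1/61) + 77188/381549 = -183067/61 + 77188/381549 = -69844322315/23274489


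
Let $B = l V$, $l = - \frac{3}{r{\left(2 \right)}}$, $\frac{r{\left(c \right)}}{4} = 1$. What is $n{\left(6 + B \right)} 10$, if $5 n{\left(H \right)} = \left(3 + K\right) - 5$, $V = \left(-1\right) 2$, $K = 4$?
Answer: $4$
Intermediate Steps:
$r{\left(c \right)} = 4$ ($r{\left(c \right)} = 4 \cdot 1 = 4$)
$l = - \frac{3}{4} \approx -0.75$
$V = -2$
$B = \frac{3}{2}$ ($B = \left(- \frac{3}{4}\right) \left(-2\right) = \frac{3}{2} \approx 1.5$)
$n{\left(H \right)} = \frac{2}{5}$ ($n{\left(H \right)} = \frac{\left(3 + 4\right) - 5}{5} = \frac{7 - 5}{5} = \frac{1}{5} \cdot 2 = \frac{2}{5}$)
$n{\left(6 + B \right)} 10 = \frac{2}{5} \cdot 10 = 4$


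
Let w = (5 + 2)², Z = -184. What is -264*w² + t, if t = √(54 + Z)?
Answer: -633864 + I*√130 ≈ -6.3386e+5 + 11.402*I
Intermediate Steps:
w = 49 (w = 7² = 49)
t = I*√130 (t = √(54 - 184) = √(-130) = I*√130 ≈ 11.402*I)
-264*w² + t = -264*49² + I*√130 = -264*2401 + I*√130 = -633864 + I*√130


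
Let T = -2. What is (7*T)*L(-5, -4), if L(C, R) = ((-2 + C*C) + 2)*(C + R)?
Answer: 3150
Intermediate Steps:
L(C, R) = C²*(C + R) (L(C, R) = ((-2 + C²) + 2)*(C + R) = C²*(C + R))
(7*T)*L(-5, -4) = (7*(-2))*((-5)²*(-5 - 4)) = -350*(-9) = -14*(-225) = 3150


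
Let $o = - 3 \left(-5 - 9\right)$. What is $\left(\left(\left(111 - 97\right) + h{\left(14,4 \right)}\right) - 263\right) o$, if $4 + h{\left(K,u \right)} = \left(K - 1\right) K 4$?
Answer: $19950$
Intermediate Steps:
$h{\left(K,u \right)} = -4 + 4 K \left(-1 + K\right)$ ($h{\left(K,u \right)} = -4 + \left(K - 1\right) K 4 = -4 + \left(-1 + K\right) K 4 = -4 + K \left(-1 + K\right) 4 = -4 + 4 K \left(-1 + K\right)$)
$o = 42$ ($o = \left(-3\right) \left(-14\right) = 42$)
$\left(\left(\left(111 - 97\right) + h{\left(14,4 \right)}\right) - 263\right) o = \left(\left(\left(111 - 97\right) - \left(60 - 784\right)\right) - 263\right) 42 = \left(\left(14 - -724\right) - 263\right) 42 = \left(\left(14 + 724\right) - 263\right) 42 = \left(738 - 263\right) 42 = 475 \cdot 42 = 19950$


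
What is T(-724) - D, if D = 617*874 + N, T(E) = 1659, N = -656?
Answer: -536943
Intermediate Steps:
D = 538602 (D = 617*874 - 656 = 539258 - 656 = 538602)
T(-724) - D = 1659 - 1*538602 = 1659 - 538602 = -536943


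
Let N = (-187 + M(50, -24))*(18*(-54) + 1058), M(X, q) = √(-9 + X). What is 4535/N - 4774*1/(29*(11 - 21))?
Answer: 7047123171/435552160 - 4535*√41/3003808 ≈ 16.170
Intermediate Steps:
N = -16082 + 86*√41 (N = (-187 + √(-9 + 50))*(18*(-54) + 1058) = (-187 + √41)*(-972 + 1058) = (-187 + √41)*86 = -16082 + 86*√41 ≈ -15531.)
4535/N - 4774*1/(29*(11 - 21)) = 4535/(-16082 + 86*√41) - 4774*1/(29*(11 - 21)) = 4535/(-16082 + 86*√41) - 4774/(29*(-10)) = 4535/(-16082 + 86*√41) - 4774/(-290) = 4535/(-16082 + 86*√41) - 4774*(-1/290) = 4535/(-16082 + 86*√41) + 2387/145 = 2387/145 + 4535/(-16082 + 86*√41)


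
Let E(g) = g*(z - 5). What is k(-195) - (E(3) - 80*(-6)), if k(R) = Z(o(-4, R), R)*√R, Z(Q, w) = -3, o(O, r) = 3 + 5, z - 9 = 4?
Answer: -504 - 3*I*√195 ≈ -504.0 - 41.893*I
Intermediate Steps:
z = 13 (z = 9 + 4 = 13)
o(O, r) = 8
E(g) = 8*g (E(g) = g*(13 - 5) = g*8 = 8*g)
k(R) = -3*√R
k(-195) - (E(3) - 80*(-6)) = -3*I*√195 - (8*3 - 80*(-6)) = -3*I*√195 - (24 + 480) = -3*I*√195 - 1*504 = -3*I*√195 - 504 = -504 - 3*I*√195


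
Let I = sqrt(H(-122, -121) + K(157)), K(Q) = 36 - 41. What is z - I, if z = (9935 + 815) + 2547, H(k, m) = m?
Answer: 13297 - 3*I*sqrt(14) ≈ 13297.0 - 11.225*I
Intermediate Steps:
K(Q) = -5
z = 13297 (z = 10750 + 2547 = 13297)
I = 3*I*sqrt(14) (I = sqrt(-121 - 5) = sqrt(-126) = 3*I*sqrt(14) ≈ 11.225*I)
z - I = 13297 - 3*I*sqrt(14)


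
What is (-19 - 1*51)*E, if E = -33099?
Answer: 2316930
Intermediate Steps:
(-19 - 1*51)*E = (-19 - 1*51)*(-33099) = (-19 - 51)*(-33099) = -70*(-33099) = 2316930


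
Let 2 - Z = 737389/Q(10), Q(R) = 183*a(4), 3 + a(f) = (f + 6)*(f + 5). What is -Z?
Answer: 705547/15921 ≈ 44.315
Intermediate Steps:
a(f) = -3 + (5 + f)*(6 + f) (a(f) = -3 + (f + 6)*(f + 5) = -3 + (6 + f)*(5 + f) = -3 + (5 + f)*(6 + f))
Q(R) = 15921 (Q(R) = 183*(27 + 4² + 11*4) = 183*(27 + 16 + 44) = 183*87 = 15921)
Z = -705547/15921 (Z = 2 - 737389/15921 = -705547/15921 ≈ -44.315)
-Z = -1*(-705547/15921) = 705547/15921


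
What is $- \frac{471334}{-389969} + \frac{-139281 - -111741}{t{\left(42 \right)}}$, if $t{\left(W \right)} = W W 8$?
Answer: $- \frac{113563357}{152867848} \approx -0.74289$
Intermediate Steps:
$t{\left(W \right)} = 8 W^{2}$ ($t{\left(W \right)} = W^{2} \cdot 8 = 8 W^{2}$)
$- \frac{471334}{-389969} + \frac{-139281 - -111741}{t{\left(42 \right)}} = - \frac{471334}{-389969} + \frac{-139281 - -111741}{8 \cdot 42^{2}} = \left(-471334\right) \left(- \frac{1}{389969}\right) + \frac{-139281 + 111741}{8 \cdot 1764} = \frac{471334}{389969} - \frac{27540}{14112} = \frac{471334}{389969} - \frac{765}{392} = - \frac{113563357}{152867848}$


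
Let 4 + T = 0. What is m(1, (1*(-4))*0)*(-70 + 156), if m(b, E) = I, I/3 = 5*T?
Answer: -5160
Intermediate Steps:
T = -4 (T = -4 + 0 = -4)
I = -60 (I = 3*(5*(-4)) = 3*(-20) = -60)
m(b, E) = -60
m(1, (1*(-4))*0)*(-70 + 156) = -60*(-70 + 156) = -60*86 = -5160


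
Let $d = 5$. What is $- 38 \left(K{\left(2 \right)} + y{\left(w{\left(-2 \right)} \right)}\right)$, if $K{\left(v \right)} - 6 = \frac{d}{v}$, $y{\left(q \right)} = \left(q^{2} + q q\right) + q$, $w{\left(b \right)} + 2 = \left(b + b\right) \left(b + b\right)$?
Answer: $-15751$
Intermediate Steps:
$w{\left(b \right)} = -2 + 4 b^{2}$ ($w{\left(b \right)} = -2 + \left(b + b\right) \left(b + b\right) = -2 + 2 b 2 b = -2 + 4 b^{2}$)
$y{\left(q \right)} = q + 2 q^{2}$ ($y{\left(q \right)} = \left(q^{2} + q^{2}\right) + q = 2 q^{2} + q = q + 2 q^{2}$)
$K{\left(v \right)} = 6 + \frac{5}{v}$
$- 38 \left(K{\left(2 \right)} + y{\left(w{\left(-2 \right)} \right)}\right) = - 38 \left(\left(6 + \frac{5}{2}\right) + \left(-2 + 4 \left(-2\right)^{2}\right) \left(1 + 2 \left(-2 + 4 \left(-2\right)^{2}\right)\right)\right) = - 38 \left(\left(6 + 5 \cdot \frac{1}{2}\right) + \left(-2 + 4 \cdot 4\right) \left(1 + 2 \left(-2 + 4 \cdot 4\right)\right)\right) = - 38 \left(\left(6 + \frac{5}{2}\right) + \left(-2 + 16\right) \left(1 + 2 \left(-2 + 16\right)\right)\right) = - 38 \left(\frac{17}{2} + 14 \left(1 + 2 \cdot 14\right)\right) = - 38 \left(\frac{17}{2} + 14 \left(1 + 28\right)\right) = - 38 \left(\frac{17}{2} + 14 \cdot 29\right) = - 38 \left(\frac{17}{2} + 406\right) = \left(-38\right) \frac{829}{2} = -15751$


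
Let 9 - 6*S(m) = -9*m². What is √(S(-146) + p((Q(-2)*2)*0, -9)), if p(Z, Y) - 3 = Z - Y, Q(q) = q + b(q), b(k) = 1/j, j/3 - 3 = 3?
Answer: 5*√5118/2 ≈ 178.85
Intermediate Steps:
j = 18 (j = 9 + 3*3 = 9 + 9 = 18)
b(k) = 1/18
Q(q) = 1/18 + q (Q(q) = q + 1/18 = 1/18 + q)
S(m) = 3/2 + 3*m²/2 (S(m) = 3/2 - (-3)*m²/2 = 3/2 + 3*m²/2)
p(Z, Y) = 3 + Z - Y (p(Z, Y) = 3 + (Z - Y) = 3 + Z - Y)
√(S(-146) + p((Q(-2)*2)*0, -9)) = √((3/2 + (3/2)*(-146)²) + (3 + ((1/18 - 2)*2)*0 - 1*(-9))) = √((3/2 + (3/2)*21316) + (3 - 35/18*2*0 + 9)) = √((3/2 + 31974) + (3 - 35/9*0 + 9)) = √(63951/2 + (3 + 0 + 9)) = √(63951/2 + 12) = √(63975/2) = 5*√5118/2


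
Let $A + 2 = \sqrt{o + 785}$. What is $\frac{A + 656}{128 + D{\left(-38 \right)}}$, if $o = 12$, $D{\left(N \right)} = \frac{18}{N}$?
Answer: $\frac{12426}{2423} + \frac{19 \sqrt{797}}{2423} \approx 5.3497$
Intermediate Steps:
$A = -2 + \sqrt{797}$ ($A = -2 + \sqrt{12 + 785} = -2 + \sqrt{797} \approx 26.231$)
$\frac{A + 656}{128 + D{\left(-38 \right)}} = \frac{\left(-2 + \sqrt{797}\right) + 656}{128 + \frac{18}{-38}} = \frac{654 + \sqrt{797}}{128 + 18 \left(- \frac{1}{38}\right)} = \frac{654 + \sqrt{797}}{128 - \frac{9}{19}} = \frac{654 + \sqrt{797}}{\frac{2423}{19}} = \left(654 + \sqrt{797}\right) \frac{19}{2423} = \frac{12426}{2423} + \frac{19 \sqrt{797}}{2423}$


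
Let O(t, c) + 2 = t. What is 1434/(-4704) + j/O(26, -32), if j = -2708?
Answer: -266101/2352 ≈ -113.14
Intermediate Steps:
O(t, c) = -2 + t
1434/(-4704) + j/O(26, -32) = 1434/(-4704) - 2708/(-2 + 26) = 1434*(-1/4704) - 2708/24 = -239/784 - 2708*1/24 = -239/784 - 677/6 = -266101/2352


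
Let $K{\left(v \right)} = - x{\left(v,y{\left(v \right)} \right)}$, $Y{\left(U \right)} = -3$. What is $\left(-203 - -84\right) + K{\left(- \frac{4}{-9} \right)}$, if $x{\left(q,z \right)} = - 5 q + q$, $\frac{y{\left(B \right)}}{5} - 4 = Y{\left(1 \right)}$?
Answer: $- \frac{1055}{9} \approx -117.22$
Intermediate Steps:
$y{\left(B \right)} = 5$ ($y{\left(B \right)} = 20 + 5 \left(-3\right) = 20 - 15 = 5$)
$x{\left(q,z \right)} = - 4 q$
$K{\left(v \right)} = 4 v$ ($K{\left(v \right)} = - \left(-4\right) v = 4 v$)
$\left(-203 - -84\right) + K{\left(- \frac{4}{-9} \right)} = \left(-203 - -84\right) + 4 \left(- \frac{4}{-9}\right) = \left(-203 + 84\right) + 4 \left(\left(-4\right) \left(- \frac{1}{9}\right)\right) = -119 + 4 \cdot \frac{4}{9} = -119 + \frac{16}{9} = - \frac{1055}{9}$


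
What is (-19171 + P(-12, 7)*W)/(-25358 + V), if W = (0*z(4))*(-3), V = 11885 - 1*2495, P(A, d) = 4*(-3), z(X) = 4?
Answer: 19171/15968 ≈ 1.2006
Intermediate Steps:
P(A, d) = -12
V = 9390 (V = 11885 - 2495 = 9390)
W = 0 (W = (0*4)*(-3) = 0*(-3) = 0)
(-19171 + P(-12, 7)*W)/(-25358 + V) = (-19171 - 12*0)/(-25358 + 9390) = (-19171 + 0)/(-15968) = -19171*(-1/15968) = 19171/15968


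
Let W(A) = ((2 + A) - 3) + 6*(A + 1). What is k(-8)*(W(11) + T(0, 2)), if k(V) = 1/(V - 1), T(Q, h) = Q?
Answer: -82/9 ≈ -9.1111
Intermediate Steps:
k(V) = 1/(-1 + V)
W(A) = 5 + 7*A (W(A) = (-1 + A) + 6*(1 + A) = (-1 + A) + (6 + 6*A) = 5 + 7*A)
k(-8)*(W(11) + T(0, 2)) = ((5 + 7*11) + 0)/(-1 - 8) = ((5 + 77) + 0)/(-9) = -(82 + 0)/9 = -⅑*82 = -82/9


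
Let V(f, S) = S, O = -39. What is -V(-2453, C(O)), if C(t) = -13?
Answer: 13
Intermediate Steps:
-V(-2453, C(O)) = -1*(-13) = 13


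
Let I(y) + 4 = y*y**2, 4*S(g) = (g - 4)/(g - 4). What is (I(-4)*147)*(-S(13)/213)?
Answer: 833/71 ≈ 11.732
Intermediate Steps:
S(g) = 1/4 (S(g) = ((g - 4)/(g - 4))/4 = ((-4 + g)/(-4 + g))/4 = (1/4)*1 = 1/4)
I(y) = -4 + y**3 (I(y) = -4 + y*y**2 = -4 + y**3)
(I(-4)*147)*(-S(13)/213) = ((-4 + (-4)**3)*147)*(-1/(4*213)) = ((-4 - 64)*147)*(-1/(4*213)) = (-68*147)*(-1*1/852) = -9996*(-1/852) = 833/71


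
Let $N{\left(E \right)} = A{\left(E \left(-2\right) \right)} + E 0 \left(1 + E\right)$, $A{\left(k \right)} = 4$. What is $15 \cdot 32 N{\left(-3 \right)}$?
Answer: $1920$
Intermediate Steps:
$N{\left(E \right)} = 4$ ($N{\left(E \right)} = 4 + E 0 \left(1 + E\right) = 4 + E 0 = 4 + 0 = 4$)
$15 \cdot 32 N{\left(-3 \right)} = 15 \cdot 32 \cdot 4 = 480 \cdot 4 = 1920$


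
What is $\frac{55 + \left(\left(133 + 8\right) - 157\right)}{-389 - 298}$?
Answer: $- \frac{13}{229} \approx -0.056769$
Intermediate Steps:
$\frac{55 + \left(\left(133 + 8\right) - 157\right)}{-389 - 298} = \frac{55 + \left(141 - 157\right)}{-687} = \left(55 - 16\right) \left(- \frac{1}{687}\right) = 39 \left(- \frac{1}{687}\right) = - \frac{13}{229}$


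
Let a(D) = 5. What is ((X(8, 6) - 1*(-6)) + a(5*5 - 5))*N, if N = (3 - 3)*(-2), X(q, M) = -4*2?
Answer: 0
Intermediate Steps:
X(q, M) = -8
N = 0 (N = 0*(-2) = 0)
((X(8, 6) - 1*(-6)) + a(5*5 - 5))*N = ((-8 - 1*(-6)) + 5)*0 = ((-8 + 6) + 5)*0 = (-2 + 5)*0 = 3*0 = 0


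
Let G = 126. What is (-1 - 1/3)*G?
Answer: -168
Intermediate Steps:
(-1 - 1/3)*G = (-1 - 1/3)*126 = (-1 + (⅓)*(-1))*126 = (-1 - ⅓)*126 = -4/3*126 = -168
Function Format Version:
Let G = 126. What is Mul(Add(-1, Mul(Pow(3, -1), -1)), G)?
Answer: -168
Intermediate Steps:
Mul(Add(-1, Mul(Pow(3, -1), -1)), G) = Mul(Add(-1, Mul(Pow(3, -1), -1)), 126) = Mul(Add(-1, Mul(Rational(1, 3), -1)), 126) = Mul(Add(-1, Rational(-1, 3)), 126) = Mul(Rational(-4, 3), 126) = -168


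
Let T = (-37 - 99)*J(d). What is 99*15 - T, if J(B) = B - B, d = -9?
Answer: 1485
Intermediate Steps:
J(B) = 0
T = 0 (T = (-37 - 99)*0 = -136*0 = 0)
99*15 - T = 99*15 - 1*0 = 1485 + 0 = 1485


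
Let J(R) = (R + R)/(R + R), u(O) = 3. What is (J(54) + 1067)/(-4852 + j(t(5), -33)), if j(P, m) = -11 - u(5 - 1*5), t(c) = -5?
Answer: -178/811 ≈ -0.21948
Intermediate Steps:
J(R) = 1 (J(R) = (2*R)/((2*R)) = (2*R)*(1/(2*R)) = 1)
j(P, m) = -14 (j(P, m) = -11 - 1*3 = -11 - 3 = -14)
(J(54) + 1067)/(-4852 + j(t(5), -33)) = (1 + 1067)/(-4852 - 14) = 1068/(-4866) = 1068*(-1/4866) = -178/811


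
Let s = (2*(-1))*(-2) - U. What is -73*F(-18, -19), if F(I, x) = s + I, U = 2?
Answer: 1168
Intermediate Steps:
s = 2 (s = (2*(-1))*(-2) - 1*2 = -2*(-2) - 2 = 4 - 2 = 2)
F(I, x) = 2 + I
-73*F(-18, -19) = -73*(2 - 18) = -73*(-16) = 1168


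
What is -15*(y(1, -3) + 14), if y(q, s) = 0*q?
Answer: -210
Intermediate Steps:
y(q, s) = 0
-15*(y(1, -3) + 14) = -15*(0 + 14) = -15*14 = -210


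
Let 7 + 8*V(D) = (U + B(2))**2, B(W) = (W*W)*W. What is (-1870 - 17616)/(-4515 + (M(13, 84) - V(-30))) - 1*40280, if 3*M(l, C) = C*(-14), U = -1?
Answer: -791383776/19649 ≈ -40276.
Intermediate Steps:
M(l, C) = -14*C/3 (M(l, C) = (C*(-14))/3 = (-14*C)/3 = -14*C/3)
B(W) = W**3 (B(W) = W**2*W = W**3)
V(D) = 21/4 (V(D) = -7/8 + (-1 + 2**3)**2/8 = -7/8 + (-1 + 8)**2/8 = -7/8 + (1/8)*7**2 = -7/8 + (1/8)*49 = -7/8 + 49/8 = 21/4)
(-1870 - 17616)/(-4515 + (M(13, 84) - V(-30))) - 1*40280 = (-1870 - 17616)/(-4515 + (-14/3*84 - 1*21/4)) - 1*40280 = -19486/(-4515 + (-392 - 21/4)) - 40280 = -19486/(-4515 - 1589/4) - 40280 = -19486/(-19649/4) - 40280 = -19486*(-4/19649) - 40280 = 77944/19649 - 40280 = -791383776/19649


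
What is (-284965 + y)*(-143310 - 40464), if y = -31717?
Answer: 58197917868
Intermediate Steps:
(-284965 + y)*(-143310 - 40464) = (-284965 - 31717)*(-143310 - 40464) = -316682*(-183774) = 58197917868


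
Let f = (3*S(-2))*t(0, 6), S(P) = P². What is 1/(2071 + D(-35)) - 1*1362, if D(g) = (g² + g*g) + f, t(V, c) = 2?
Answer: -6190289/4545 ≈ -1362.0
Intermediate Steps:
f = 24 (f = (3*(-2)²)*2 = (3*4)*2 = 12*2 = 24)
D(g) = 24 + 2*g² (D(g) = (g² + g*g) + 24 = (g² + g²) + 24 = 2*g² + 24 = 24 + 2*g²)
1/(2071 + D(-35)) - 1*1362 = 1/(2071 + (24 + 2*(-35)²)) - 1*1362 = 1/(2071 + (24 + 2*1225)) - 1362 = 1/(2071 + (24 + 2450)) - 1362 = 1/(2071 + 2474) - 1362 = 1/4545 - 1362 = -6190289/4545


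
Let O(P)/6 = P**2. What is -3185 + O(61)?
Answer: 19141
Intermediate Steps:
O(P) = 6*P**2
-3185 + O(61) = -3185 + 6*61**2 = -3185 + 6*3721 = -3185 + 22326 = 19141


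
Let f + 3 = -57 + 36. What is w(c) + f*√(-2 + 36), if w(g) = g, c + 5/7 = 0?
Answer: -5/7 - 24*√34 ≈ -140.66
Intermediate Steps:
c = -5/7 (c = -5/7 + 0 = -5/7 ≈ -0.71429)
f = -24 (f = -3 + (-57 + 36) = -3 - 21 = -24)
w(c) + f*√(-2 + 36) = -5/7 - 24*√(-2 + 36) = -5/7 - 24*√34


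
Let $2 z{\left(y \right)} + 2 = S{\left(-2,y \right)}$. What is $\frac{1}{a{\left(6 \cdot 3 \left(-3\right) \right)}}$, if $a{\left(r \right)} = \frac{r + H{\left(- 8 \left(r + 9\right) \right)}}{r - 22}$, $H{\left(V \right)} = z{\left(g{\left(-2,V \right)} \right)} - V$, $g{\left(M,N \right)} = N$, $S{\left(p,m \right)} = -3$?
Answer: $\frac{152}{833} \approx 0.18247$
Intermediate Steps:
$z{\left(y \right)} = - \frac{5}{2}$ ($z{\left(y \right)} = -1 + \frac{1}{2} \left(-3\right) = -1 - \frac{3}{2} = - \frac{5}{2}$)
$H{\left(V \right)} = - \frac{5}{2} - V$
$a{\left(r \right)} = \frac{\frac{139}{2} + 9 r}{-22 + r}$ ($a{\left(r \right)} = \frac{r - \left(\frac{5}{2} - 8 \left(r + 9\right)\right)}{r - 22} = \frac{r - \left(\frac{5}{2} - 8 \left(9 + r\right)\right)}{-22 + r} = \frac{r - \left(- \frac{139}{2} - 8 r\right)}{-22 + r} = \frac{r + \left(- \frac{5}{2} + \left(72 + 8 r\right)\right)}{-22 + r} = \frac{r + \left(\frac{139}{2} + 8 r\right)}{-22 + r} = \frac{\frac{139}{2} + 9 r}{-22 + r}$)
$\frac{1}{a{\left(6 \cdot 3 \left(-3\right) \right)}} = \frac{1}{\frac{1}{2} \frac{1}{-22 + 6 \cdot 3 \left(-3\right)} \left(139 + 18 \cdot 6 \cdot 3 \left(-3\right)\right)} = \frac{1}{\frac{1}{2} \frac{1}{-22 + 18 \left(-3\right)} \left(139 + 18 \cdot 18 \left(-3\right)\right)} = \frac{1}{\frac{1}{2} \frac{1}{-22 - 54} \left(139 + 18 \left(-54\right)\right)} = \frac{1}{\frac{1}{2} \frac{1}{-76} \left(139 - 972\right)} = \frac{1}{\frac{1}{2} \left(- \frac{1}{76}\right) \left(-833\right)} = \frac{1}{\frac{833}{152}} = \frac{152}{833}$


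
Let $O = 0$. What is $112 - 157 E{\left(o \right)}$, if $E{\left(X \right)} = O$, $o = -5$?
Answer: $112$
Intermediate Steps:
$E{\left(X \right)} = 0$
$112 - 157 E{\left(o \right)} = 112 - 0 = 112 + 0 = 112$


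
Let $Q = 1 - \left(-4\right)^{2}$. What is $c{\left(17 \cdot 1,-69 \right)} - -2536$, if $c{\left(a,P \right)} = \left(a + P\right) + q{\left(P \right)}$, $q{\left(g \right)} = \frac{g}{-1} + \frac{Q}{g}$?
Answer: $\frac{58724}{23} \approx 2553.2$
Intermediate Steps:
$Q = -15$ ($Q = 1 - 16 = -15$)
$q{\left(g \right)} = - g - \frac{15}{g}$ ($q{\left(g \right)} = \frac{g}{-1} - \frac{15}{g} = g \left(-1\right) - \frac{15}{g} = - g - \frac{15}{g}$)
$c{\left(a,P \right)} = a - \frac{15}{P}$ ($c{\left(a,P \right)} = \left(a + P\right) - \left(P + \frac{15}{P}\right) = \left(P + a\right) - \left(P + \frac{15}{P}\right) = a - \frac{15}{P}$)
$c{\left(17 \cdot 1,-69 \right)} - -2536 = \left(17 \cdot 1 - \frac{15}{-69}\right) - -2536 = \left(17 - - \frac{5}{23}\right) + 2536 = \left(17 + \frac{5}{23}\right) + 2536 = \frac{396}{23} + 2536 = \frac{58724}{23}$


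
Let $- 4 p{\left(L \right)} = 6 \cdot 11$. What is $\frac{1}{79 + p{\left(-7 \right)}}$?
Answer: $\frac{2}{125} \approx 0.016$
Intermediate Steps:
$p{\left(L \right)} = - \frac{33}{2}$ ($p{\left(L \right)} = - \frac{6 \cdot 11}{4} = \left(- \frac{1}{4}\right) 66 = - \frac{33}{2}$)
$\frac{1}{79 + p{\left(-7 \right)}} = \frac{1}{79 - \frac{33}{2}} = \frac{1}{\frac{125}{2}} = \frac{2}{125}$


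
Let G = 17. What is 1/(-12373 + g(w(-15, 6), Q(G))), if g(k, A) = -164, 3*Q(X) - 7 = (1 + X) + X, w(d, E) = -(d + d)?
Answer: -1/12537 ≈ -7.9764e-5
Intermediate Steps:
w(d, E) = -2*d
Q(X) = 8/3 + 2*X/3 (Q(X) = 7/3 + ((1 + X) + X)/3 = 7/3 + (1 + 2*X)/3 = 7/3 + (1/3 + 2*X/3) = 8/3 + 2*X/3)
1/(-12373 + g(w(-15, 6), Q(G))) = 1/(-12373 - 164) = 1/(-12537) = -1/12537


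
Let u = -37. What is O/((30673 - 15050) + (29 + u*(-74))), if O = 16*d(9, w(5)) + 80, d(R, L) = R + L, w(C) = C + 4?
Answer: 184/9195 ≈ 0.020011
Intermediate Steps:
w(C) = 4 + C
d(R, L) = L + R
O = 368 (O = 16*((4 + 5) + 9) + 80 = 16*(9 + 9) + 80 = 16*18 + 80 = 288 + 80 = 368)
O/((30673 - 15050) + (29 + u*(-74))) = 368/((30673 - 15050) + (29 - 37*(-74))) = 368/(15623 + (29 + 2738)) = 368/(15623 + 2767) = 368/18390 = 368*(1/18390) = 184/9195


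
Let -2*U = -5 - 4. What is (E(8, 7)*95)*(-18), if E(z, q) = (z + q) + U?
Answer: -33345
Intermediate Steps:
U = 9/2 (U = -(-5 - 4)/2 = -½*(-9) = 9/2 ≈ 4.5000)
E(z, q) = 9/2 + q + z (E(z, q) = (z + q) + 9/2 = (q + z) + 9/2 = 9/2 + q + z)
(E(8, 7)*95)*(-18) = ((9/2 + 7 + 8)*95)*(-18) = ((39/2)*95)*(-18) = (3705/2)*(-18) = -33345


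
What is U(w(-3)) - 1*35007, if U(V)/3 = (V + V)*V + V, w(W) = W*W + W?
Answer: -34773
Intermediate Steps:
w(W) = W + W² (w(W) = W² + W = W + W²)
U(V) = 3*V + 6*V² (U(V) = 3*((V + V)*V + V) = 3*((2*V)*V + V) = 3*(2*V² + V) = 3*(V + 2*V²) = 3*V + 6*V²)
U(w(-3)) - 1*35007 = 3*(-3*(1 - 3))*(1 + 2*(-3*(1 - 3))) - 1*35007 = 3*(-3*(-2))*(1 + 2*(-3*(-2))) - 35007 = 3*6*(1 + 2*6) - 35007 = 3*6*(1 + 12) - 35007 = 3*6*13 - 35007 = 234 - 35007 = -34773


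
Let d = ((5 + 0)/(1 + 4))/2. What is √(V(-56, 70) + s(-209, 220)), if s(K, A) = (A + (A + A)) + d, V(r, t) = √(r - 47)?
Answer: √(2642 + 4*I*√103)/2 ≈ 25.701 + 0.19744*I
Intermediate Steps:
V(r, t) = √(-47 + r)
d = ½ (d = (5/5)*(½) = (5*(⅕))*(½) = 1*(½) = ½ ≈ 0.50000)
s(K, A) = ½ + 3*A (s(K, A) = (A + (A + A)) + ½ = (A + 2*A) + ½ = 3*A + ½ = ½ + 3*A)
√(V(-56, 70) + s(-209, 220)) = √(√(-47 - 56) + (½ + 3*220)) = √(√(-103) + (½ + 660)) = √(I*√103 + 1321/2) = √(1321/2 + I*√103)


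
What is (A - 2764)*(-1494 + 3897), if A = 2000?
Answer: -1835892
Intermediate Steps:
(A - 2764)*(-1494 + 3897) = (2000 - 2764)*(-1494 + 3897) = -764*2403 = -1835892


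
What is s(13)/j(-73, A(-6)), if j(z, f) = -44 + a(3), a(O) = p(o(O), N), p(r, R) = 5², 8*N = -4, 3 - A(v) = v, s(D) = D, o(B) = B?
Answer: -13/19 ≈ -0.68421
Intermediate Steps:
A(v) = 3 - v
N = -½ (N = (⅛)*(-4) = -½ ≈ -0.50000)
p(r, R) = 25
a(O) = 25
j(z, f) = -19 (j(z, f) = -44 + 25 = -19)
s(13)/j(-73, A(-6)) = 13/(-19) = 13*(-1/19) = -13/19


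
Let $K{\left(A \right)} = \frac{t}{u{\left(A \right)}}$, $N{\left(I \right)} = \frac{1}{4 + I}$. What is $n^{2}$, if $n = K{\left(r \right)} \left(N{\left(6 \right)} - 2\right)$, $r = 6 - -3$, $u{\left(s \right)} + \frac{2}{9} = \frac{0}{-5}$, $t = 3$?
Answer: $\frac{263169}{400} \approx 657.92$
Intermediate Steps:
$u{\left(s \right)} = - \frac{2}{9}$ ($u{\left(s \right)} = - \frac{2}{9} + \frac{0}{-5} = - \frac{2}{9} + 0 \left(- \frac{1}{5}\right) = - \frac{2}{9} + 0 = - \frac{2}{9}$)
$r = 9$ ($r = 6 + 3 = 9$)
$K{\left(A \right)} = - \frac{27}{2}$ ($K{\left(A \right)} = \frac{3}{- \frac{2}{9}} = 3 \left(- \frac{9}{2}\right) = - \frac{27}{2}$)
$n = \frac{513}{20}$ ($n = - \frac{27 \left(\frac{1}{4 + 6} - 2\right)}{2} = - \frac{27 \left(\frac{1}{10} - 2\right)}{2} = \left(- \frac{27}{2}\right) \left(- \frac{19}{10}\right) = \frac{513}{20} \approx 25.65$)
$n^{2} = \left(\frac{513}{20}\right)^{2} = \frac{263169}{400}$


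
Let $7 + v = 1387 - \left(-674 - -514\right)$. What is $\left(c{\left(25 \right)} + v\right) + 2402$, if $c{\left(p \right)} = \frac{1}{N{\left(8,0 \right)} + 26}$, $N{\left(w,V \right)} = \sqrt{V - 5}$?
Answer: $\frac{2684528}{681} - \frac{i \sqrt{5}}{681} \approx 3942.0 - 0.0032835 i$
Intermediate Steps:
$N{\left(w,V \right)} = \sqrt{-5 + V}$
$v = 1540$ ($v = -7 + \left(1387 - \left(-674 - -514\right)\right) = -7 + \left(1387 - \left(-674 + 514\right)\right) = -7 + \left(1387 - -160\right) = -7 + \left(1387 + 160\right) = -7 + 1547 = 1540$)
$c{\left(p \right)} = \frac{1}{26 + i \sqrt{5}}$ ($c{\left(p \right)} = \frac{1}{\sqrt{-5 + 0} + 26} = \frac{1}{\sqrt{-5} + 26} = \frac{1}{i \sqrt{5} + 26} = \frac{1}{26 + i \sqrt{5}}$)
$\left(c{\left(25 \right)} + v\right) + 2402 = \left(\left(\frac{26}{681} - \frac{i \sqrt{5}}{681}\right) + 1540\right) + 2402 = \left(\frac{1048766}{681} - \frac{i \sqrt{5}}{681}\right) + 2402 = \frac{2684528}{681} - \frac{i \sqrt{5}}{681}$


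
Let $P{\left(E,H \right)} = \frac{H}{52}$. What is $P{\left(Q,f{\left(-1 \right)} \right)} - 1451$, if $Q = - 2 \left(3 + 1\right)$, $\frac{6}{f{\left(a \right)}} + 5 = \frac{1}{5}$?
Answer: $- \frac{301813}{208} \approx -1451.0$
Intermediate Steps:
$f{\left(a \right)} = - \frac{5}{4}$ ($f{\left(a \right)} = \frac{6}{-5 + \frac{1}{5}} = \frac{6}{- \frac{24}{5}} = 6 \left(- \frac{5}{24}\right) = - \frac{5}{4}$)
$Q = -8$ ($Q = \left(-2\right) 4 = -8$)
$P{\left(E,H \right)} = \frac{H}{52}$ ($P{\left(E,H \right)} = H \frac{1}{52} = \frac{H}{52}$)
$P{\left(Q,f{\left(-1 \right)} \right)} - 1451 = \frac{1}{52} \left(- \frac{5}{4}\right) - 1451 = - \frac{5}{208} - 1451 = - \frac{301813}{208}$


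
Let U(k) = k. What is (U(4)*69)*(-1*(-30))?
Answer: 8280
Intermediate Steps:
(U(4)*69)*(-1*(-30)) = (4*69)*(-1*(-30)) = 276*30 = 8280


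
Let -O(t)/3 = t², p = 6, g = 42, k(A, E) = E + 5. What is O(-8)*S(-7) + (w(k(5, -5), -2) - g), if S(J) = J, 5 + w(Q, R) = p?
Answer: 1303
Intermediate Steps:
k(A, E) = 5 + E
w(Q, R) = 1 (w(Q, R) = -5 + 6 = 1)
O(t) = -3*t²
O(-8)*S(-7) + (w(k(5, -5), -2) - g) = -3*(-8)²*(-7) + (1 - 1*42) = -3*64*(-7) + (1 - 42) = -192*(-7) - 41 = 1344 - 41 = 1303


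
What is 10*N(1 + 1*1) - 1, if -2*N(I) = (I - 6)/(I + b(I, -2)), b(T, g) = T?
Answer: 4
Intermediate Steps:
N(I) = -(-6 + I)/(4*I) (N(I) = -(I - 6)/(2*(I + I)) = -(-6 + I)/(2*(2*I)) = -(-6 + I)*1/(2*I)/2 = -(-6 + I)/(4*I))
10*N(1 + 1*1) - 1 = 10*((6 - (1 + 1*1))/(4*(1 + 1*1))) - 1 = 10*((6 - (1 + 1))/(4*(1 + 1))) - 1 = 10*((1/4)*(6 - 1*2)/2) - 1 = 10*((1/4)*(1/2)*(6 - 2)) - 1 = 10*((1/4)*(1/2)*4) - 1 = 10*(1/2) - 1 = 5 - 1 = 4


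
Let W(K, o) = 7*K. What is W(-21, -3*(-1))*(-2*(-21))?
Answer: -6174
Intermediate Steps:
W(-21, -3*(-1))*(-2*(-21)) = (7*(-21))*(-2*(-21)) = -147*42 = -6174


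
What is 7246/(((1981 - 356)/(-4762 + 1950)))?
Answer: -20375752/1625 ≈ -12539.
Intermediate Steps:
7246/(((1981 - 356)/(-4762 + 1950))) = 7246/((1625/(-2812))) = 7246/((1625*(-1/2812))) = 7246/(-1625/2812) = 7246*(-2812/1625) = -20375752/1625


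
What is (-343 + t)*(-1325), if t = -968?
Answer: 1737075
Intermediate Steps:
(-343 + t)*(-1325) = (-343 - 968)*(-1325) = -1311*(-1325) = 1737075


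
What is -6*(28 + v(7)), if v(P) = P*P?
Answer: -462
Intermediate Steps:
v(P) = P²
-6*(28 + v(7)) = -6*(28 + 7²) = -6*(28 + 49) = -6*77 = -462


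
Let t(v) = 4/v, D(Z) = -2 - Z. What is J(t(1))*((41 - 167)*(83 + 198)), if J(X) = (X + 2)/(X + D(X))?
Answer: 106218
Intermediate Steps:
J(X) = -1 - X/2 (J(X) = (X + 2)/(X + (-2 - X)) = (2 + X)/(-2) = (2 + X)*(-½) = -1 - X/2)
J(t(1))*((41 - 167)*(83 + 198)) = (-1 - 2/1)*((41 - 167)*(83 + 198)) = (-1 - 2)*(-126*281) = (-1 - ½*4)*(-35406) = (-1 - 2)*(-35406) = -3*(-35406) = 106218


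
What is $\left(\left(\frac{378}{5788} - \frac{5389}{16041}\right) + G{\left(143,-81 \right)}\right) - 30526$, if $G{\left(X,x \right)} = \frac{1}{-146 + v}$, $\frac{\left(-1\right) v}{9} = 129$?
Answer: $- \frac{1852163469950101}{60674408778} \approx -30526.0$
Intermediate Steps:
$v = -1161$ ($v = \left(-9\right) 129 = -1161$)
$G{\left(X,x \right)} = - \frac{1}{1307}$ ($G{\left(X,x \right)} = \frac{1}{-146 - 1161} = \frac{1}{-1307} = - \frac{1}{1307}$)
$\left(\left(\frac{378}{5788} - \frac{5389}{16041}\right) + G{\left(143,-81 \right)}\right) - 30526 = \left(\left(\frac{378}{5788} - \frac{5389}{16041}\right) - \frac{1}{1307}\right) - 30526 = \left(\left(378 \cdot \frac{1}{5788} - \frac{5389}{16041}\right) - \frac{1}{1307}\right) - 30526 = \left(\left(\frac{189}{2894} - \frac{5389}{16041}\right) - \frac{1}{1307}\right) - 30526 = \left(- \frac{12564017}{46422654} - \frac{1}{1307}\right) - 30526 = - \frac{16467592873}{60674408778} - 30526 = - \frac{1852163469950101}{60674408778}$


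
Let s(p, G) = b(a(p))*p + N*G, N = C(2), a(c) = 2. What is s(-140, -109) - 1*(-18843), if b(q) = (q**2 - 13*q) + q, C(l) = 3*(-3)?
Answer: 22624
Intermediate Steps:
C(l) = -9
N = -9
b(q) = q**2 - 12*q
s(p, G) = -20*p - 9*G (s(p, G) = (2*(-12 + 2))*p - 9*G = (2*(-10))*p - 9*G = -20*p - 9*G)
s(-140, -109) - 1*(-18843) = (-20*(-140) - 9*(-109)) - 1*(-18843) = (2800 + 981) + 18843 = 3781 + 18843 = 22624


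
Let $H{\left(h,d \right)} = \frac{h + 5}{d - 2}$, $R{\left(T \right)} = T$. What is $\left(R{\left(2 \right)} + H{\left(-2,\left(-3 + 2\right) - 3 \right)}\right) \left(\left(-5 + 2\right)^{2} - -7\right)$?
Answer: $24$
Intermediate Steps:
$H{\left(h,d \right)} = \frac{5 + h}{-2 + d}$
$\left(R{\left(2 \right)} + H{\left(-2,\left(-3 + 2\right) - 3 \right)}\right) \left(\left(-5 + 2\right)^{2} - -7\right) = \left(2 + \frac{5 - 2}{-2 + \left(\left(-3 + 2\right) - 3\right)}\right) \left(\left(-5 + 2\right)^{2} - -7\right) = \left(2 + \frac{1}{-2 - 4} \cdot 3\right) \left(\left(-3\right)^{2} + 7\right) = \left(2 + \frac{1}{-2 - 4} \cdot 3\right) \left(9 + 7\right) = \left(2 + \frac{1}{-6} \cdot 3\right) 16 = \left(2 - \frac{1}{2}\right) 16 = \frac{3}{2} \cdot 16 = 24$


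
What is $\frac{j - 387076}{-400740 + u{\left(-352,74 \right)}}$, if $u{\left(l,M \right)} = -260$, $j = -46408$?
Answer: $\frac{108371}{100250} \approx 1.081$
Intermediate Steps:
$\frac{j - 387076}{-400740 + u{\left(-352,74 \right)}} = \frac{-46408 - 387076}{-400740 - 260} = - \frac{433484}{-401000} = \left(-433484\right) \left(- \frac{1}{401000}\right) = \frac{108371}{100250}$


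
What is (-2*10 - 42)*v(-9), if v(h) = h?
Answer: 558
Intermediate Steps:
(-2*10 - 42)*v(-9) = (-2*10 - 42)*(-9) = (-20 - 42)*(-9) = -62*(-9) = 558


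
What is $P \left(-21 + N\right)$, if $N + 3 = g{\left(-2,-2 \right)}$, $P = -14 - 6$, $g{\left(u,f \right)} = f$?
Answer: $520$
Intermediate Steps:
$P = -20$
$N = -5$ ($N = -3 - 2 = -5$)
$P \left(-21 + N\right) = - 20 \left(-21 - 5\right) = \left(-20\right) \left(-26\right) = 520$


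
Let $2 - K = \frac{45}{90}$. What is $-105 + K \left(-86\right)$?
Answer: $-234$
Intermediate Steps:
$K = \frac{3}{2}$ ($K = 2 - \frac{45}{90} = 2 - 45 \cdot \frac{1}{90} = 2 - \frac{1}{2} = \frac{3}{2} \approx 1.5$)
$-105 + K \left(-86\right) = -105 + \frac{3}{2} \left(-86\right) = -105 - 129 = -234$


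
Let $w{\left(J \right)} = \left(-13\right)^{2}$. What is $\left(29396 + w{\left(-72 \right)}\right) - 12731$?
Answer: $16834$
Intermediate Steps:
$w{\left(J \right)} = 169$
$\left(29396 + w{\left(-72 \right)}\right) - 12731 = \left(29396 + 169\right) - 12731 = 29565 - 12731 = 16834$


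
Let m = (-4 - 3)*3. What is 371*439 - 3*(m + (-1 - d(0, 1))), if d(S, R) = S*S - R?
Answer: 162932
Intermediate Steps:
m = -21 (m = -7*3 = -21)
d(S, R) = S² - R
371*439 - 3*(m + (-1 - d(0, 1))) = 371*439 - 3*(-21 + (-1 - (0² - 1*1))) = 162869 - 3*(-21 + (-1 - (0 - 1))) = 162869 - 3*(-21 + (-1 - 1*(-1))) = 162869 - 3*(-21 + (-1 + 1)) = 162869 - 3*(-21 + 0) = 162869 - 3*(-21) = 162869 + 63 = 162932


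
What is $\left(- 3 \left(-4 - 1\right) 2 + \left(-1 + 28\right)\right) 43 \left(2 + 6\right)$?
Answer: $19608$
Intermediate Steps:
$\left(- 3 \left(-4 - 1\right) 2 + \left(-1 + 28\right)\right) 43 \left(2 + 6\right) = \left(- 3 \left(-4 - 1\right) 2 + 27\right) 43 \cdot 8 = \left(\left(-3\right) \left(-5\right) 2 + 27\right) 344 = \left(15 \cdot 2 + 27\right) 344 = \left(30 + 27\right) 344 = 57 \cdot 344 = 19608$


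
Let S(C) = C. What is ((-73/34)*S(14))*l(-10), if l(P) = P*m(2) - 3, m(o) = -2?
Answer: -511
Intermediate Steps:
l(P) = -3 - 2*P (l(P) = P*(-2) - 3 = -2*P - 3 = -3 - 2*P)
((-73/34)*S(14))*l(-10) = (-73/34*14)*(-3 - 2*(-10)) = (-73*1/34*14)*(-3 + 20) = -73/34*14*17 = -511/17*17 = -511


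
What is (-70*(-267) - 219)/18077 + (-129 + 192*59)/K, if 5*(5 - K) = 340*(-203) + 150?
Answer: 152318744/83027661 ≈ 1.8346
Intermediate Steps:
K = 13779 (K = 5 - (340*(-203) + 150)/5 = 5 - (-69020 + 150)/5 = 5 - 1/5*(-68870) = 5 + 13774 = 13779)
(-70*(-267) - 219)/18077 + (-129 + 192*59)/K = (-70*(-267) - 219)/18077 + (-129 + 192*59)/13779 = (18690 - 219)*(1/18077) + (-129 + 11328)*(1/13779) = 18471*(1/18077) + 11199*(1/13779) = 18471/18077 + 3733/4593 = 152318744/83027661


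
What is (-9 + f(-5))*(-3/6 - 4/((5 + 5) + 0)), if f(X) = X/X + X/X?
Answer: 63/10 ≈ 6.3000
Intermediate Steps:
f(X) = 2 (f(X) = 1 + 1 = 2)
(-9 + f(-5))*(-3/6 - 4/((5 + 5) + 0)) = (-9 + 2)*(-3/6 - 4/((5 + 5) + 0)) = -7*(-3*⅙ - 4/(10 + 0)) = -7*(-½ - 4/10) = -7*(-½ - 4*⅒) = -7*(-½ - ⅖) = -7*(-9/10) = 63/10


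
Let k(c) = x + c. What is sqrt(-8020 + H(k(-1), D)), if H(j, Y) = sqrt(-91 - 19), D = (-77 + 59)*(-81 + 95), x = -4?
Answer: sqrt(-8020 + I*sqrt(110)) ≈ 0.0586 + 89.554*I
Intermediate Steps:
D = -252 (D = -18*14 = -252)
k(c) = -4 + c
H(j, Y) = I*sqrt(110) (H(j, Y) = sqrt(-110) = I*sqrt(110))
sqrt(-8020 + H(k(-1), D)) = sqrt(-8020 + I*sqrt(110))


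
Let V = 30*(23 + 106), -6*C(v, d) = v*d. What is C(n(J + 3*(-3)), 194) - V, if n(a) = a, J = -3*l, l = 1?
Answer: -3482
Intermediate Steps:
J = -3 (J = -3*1 = -3)
C(v, d) = -d*v/6 (C(v, d) = -v*d/6 = -d*v/6)
V = 3870 (V = 30*129 = 3870)
C(n(J + 3*(-3)), 194) - V = -⅙*194*(-3 + 3*(-3)) - 1*3870 = -⅙*194*(-3 - 9) - 3870 = -⅙*194*(-12) - 3870 = 388 - 3870 = -3482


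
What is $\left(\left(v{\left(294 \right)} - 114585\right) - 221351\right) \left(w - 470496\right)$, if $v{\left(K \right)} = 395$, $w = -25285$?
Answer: $166354852521$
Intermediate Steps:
$\left(\left(v{\left(294 \right)} - 114585\right) - 221351\right) \left(w - 470496\right) = \left(\left(395 - 114585\right) - 221351\right) \left(-25285 - 470496\right) = \left(-114190 - 221351\right) \left(-25285 - 470496\right) = \left(-335541\right) \left(-495781\right) = 166354852521$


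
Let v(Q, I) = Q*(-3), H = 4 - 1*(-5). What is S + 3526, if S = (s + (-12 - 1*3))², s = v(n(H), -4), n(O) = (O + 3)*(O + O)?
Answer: 443095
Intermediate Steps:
H = 9 (H = 4 + 5 = 9)
n(O) = 2*O*(3 + O) (n(O) = (3 + O)*(2*O) = 2*O*(3 + O))
v(Q, I) = -3*Q
s = -648 (s = -6*9*(3 + 9) = -6*9*12 = -3*216 = -648)
S = 439569 (S = (-648 + (-12 - 1*3))² = (-648 + (-12 - 3))² = (-648 - 15)² = (-663)² = 439569)
S + 3526 = 439569 + 3526 = 443095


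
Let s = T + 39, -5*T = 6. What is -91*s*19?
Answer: -326781/5 ≈ -65356.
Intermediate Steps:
T = -6/5 (T = -⅕*6 = -6/5 ≈ -1.2000)
s = 189/5 (s = -6/5 + 39 = 189/5 ≈ 37.800)
-91*s*19 = -91*189/5*19 = -17199/5*19 = -326781/5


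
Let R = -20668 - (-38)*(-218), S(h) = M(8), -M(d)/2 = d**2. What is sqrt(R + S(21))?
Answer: 2*I*sqrt(7270) ≈ 170.53*I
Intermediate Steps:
M(d) = -2*d**2
S(h) = -128 (S(h) = -2*8**2 = -2*64 = -128)
R = -28952 (R = -20668 - 1*8284 = -20668 - 8284 = -28952)
sqrt(R + S(21)) = sqrt(-28952 - 128) = sqrt(-29080) = 2*I*sqrt(7270)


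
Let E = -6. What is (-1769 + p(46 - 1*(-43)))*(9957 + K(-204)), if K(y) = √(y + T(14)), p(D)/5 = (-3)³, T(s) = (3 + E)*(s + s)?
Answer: -18958128 - 22848*I*√2 ≈ -1.8958e+7 - 32312.0*I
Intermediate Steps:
T(s) = -6*s (T(s) = (3 - 6)*(s + s) = -6*s)
p(D) = -135 (p(D) = 5*(-3)³ = 5*(-27) = -135)
K(y) = √(-84 + y) (K(y) = √(y - 6*14) = √(y - 84) = √(-84 + y))
(-1769 + p(46 - 1*(-43)))*(9957 + K(-204)) = (-1769 - 135)*(9957 + √(-84 - 204)) = -1904*(9957 + √(-288)) = -1904*(9957 + 12*I*√2) = -18958128 - 22848*I*√2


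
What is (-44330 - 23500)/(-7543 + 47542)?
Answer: -22610/13333 ≈ -1.6958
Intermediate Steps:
(-44330 - 23500)/(-7543 + 47542) = -67830/39999 = -67830*1/39999 = -22610/13333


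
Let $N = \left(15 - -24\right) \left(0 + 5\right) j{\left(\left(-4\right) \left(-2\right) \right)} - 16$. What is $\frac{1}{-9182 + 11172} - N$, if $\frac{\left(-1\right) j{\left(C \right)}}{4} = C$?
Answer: $\frac{12449441}{1990} \approx 6256.0$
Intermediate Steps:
$j{\left(C \right)} = - 4 C$
$N = -6256$ ($N = \left(15 - -24\right) \left(0 + 5\right) \left(- 4 \left(\left(-4\right) \left(-2\right)\right)\right) - 16 = \left(15 + 24\right) 5 \left(\left(-4\right) 8\right) - 16 = 39 \cdot 5 \left(-32\right) - 16 = 39 \left(-160\right) - 16 = -6240 - 16 = -6256$)
$\frac{1}{-9182 + 11172} - N = \frac{1}{-9182 + 11172} - -6256 = \frac{1}{1990} + 6256 = \frac{12449441}{1990}$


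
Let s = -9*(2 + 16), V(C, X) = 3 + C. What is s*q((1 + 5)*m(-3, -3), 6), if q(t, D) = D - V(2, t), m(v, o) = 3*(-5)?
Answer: -162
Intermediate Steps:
m(v, o) = -15
q(t, D) = -5 + D (q(t, D) = D - (3 + 2) = D - 1*5 = D - 5 = -5 + D)
s = -162 (s = -9*18 = -162)
s*q((1 + 5)*m(-3, -3), 6) = -162*(-5 + 6) = -162*1 = -162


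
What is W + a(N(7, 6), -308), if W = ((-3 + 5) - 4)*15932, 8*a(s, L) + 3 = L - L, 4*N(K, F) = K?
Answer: -254915/8 ≈ -31864.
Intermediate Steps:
N(K, F) = K/4
a(s, L) = -3/8 (a(s, L) = -3/8 + (L - L)/8 = -3/8 + (⅛)*0 = -3/8 + 0 = -3/8)
W = -31864 (W = (2 - 4)*15932 = -2*15932 = -31864)
W + a(N(7, 6), -308) = -31864 - 3/8 = -254915/8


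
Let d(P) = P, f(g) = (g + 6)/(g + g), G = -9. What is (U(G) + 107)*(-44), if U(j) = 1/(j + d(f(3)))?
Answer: -70532/15 ≈ -4702.1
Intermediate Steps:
f(g) = (6 + g)/(2*g) (f(g) = (6 + g)/((2*g)) = (6 + g)*(1/(2*g)) = (6 + g)/(2*g))
U(j) = 1/(3/2 + j) (U(j) = 1/(j + (1/2)*(6 + 3)/3) = 1/(j + (1/2)*(1/3)*9) = 1/(j + 3/2) = 1/(3/2 + j))
(U(G) + 107)*(-44) = (2/(3 + 2*(-9)) + 107)*(-44) = (2/(3 - 18) + 107)*(-44) = (2/(-15) + 107)*(-44) = (2*(-1/15) + 107)*(-44) = (-2/15 + 107)*(-44) = (1603/15)*(-44) = -70532/15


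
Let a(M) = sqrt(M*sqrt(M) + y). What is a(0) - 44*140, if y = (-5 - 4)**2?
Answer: -6151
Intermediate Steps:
y = 81 (y = (-9)**2 = 81)
a(M) = sqrt(81 + M**(3/2)) (a(M) = sqrt(M*sqrt(M) + 81) = sqrt(M**(3/2) + 81) = sqrt(81 + M**(3/2)))
a(0) - 44*140 = sqrt(81 + 0**(3/2)) - 44*140 = sqrt(81 + 0) - 6160 = sqrt(81) - 6160 = 9 - 6160 = -6151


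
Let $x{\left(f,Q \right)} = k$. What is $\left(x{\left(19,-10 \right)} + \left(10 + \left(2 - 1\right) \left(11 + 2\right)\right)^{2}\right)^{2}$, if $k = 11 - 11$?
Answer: $279841$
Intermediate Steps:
$k = 0$ ($k = 11 - 11 = 0$)
$x{\left(f,Q \right)} = 0$
$\left(x{\left(19,-10 \right)} + \left(10 + \left(2 - 1\right) \left(11 + 2\right)\right)^{2}\right)^{2} = \left(0 + \left(10 + \left(2 - 1\right) \left(11 + 2\right)\right)^{2}\right)^{2} = \left(0 + \left(10 + 1 \cdot 13\right)^{2}\right)^{2} = \left(0 + \left(10 + 13\right)^{2}\right)^{2} = \left(0 + 23^{2}\right)^{2} = \left(0 + 529\right)^{2} = 529^{2} = 279841$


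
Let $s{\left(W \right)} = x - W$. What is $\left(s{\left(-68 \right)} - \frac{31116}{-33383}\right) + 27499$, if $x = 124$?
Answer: $\frac{924439769}{33383} \approx 27692.0$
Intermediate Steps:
$s{\left(W \right)} = 124 - W$
$\left(s{\left(-68 \right)} - \frac{31116}{-33383}\right) + 27499 = \left(\left(124 - -68\right) - \frac{31116}{-33383}\right) + 27499 = \left(\left(124 + 68\right) - - \frac{31116}{33383}\right) + 27499 = \left(192 + \frac{31116}{33383}\right) + 27499 = \frac{6440652}{33383} + 27499 = \frac{924439769}{33383}$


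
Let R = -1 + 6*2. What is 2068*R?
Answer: 22748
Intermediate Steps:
R = 11 (R = -1 + 12 = 11)
2068*R = 2068*11 = 22748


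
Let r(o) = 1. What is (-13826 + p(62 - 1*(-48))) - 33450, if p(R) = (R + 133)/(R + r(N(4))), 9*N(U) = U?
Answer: -1749131/37 ≈ -47274.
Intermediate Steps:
N(U) = U/9
p(R) = (133 + R)/(1 + R) (p(R) = (R + 133)/(R + 1) = (133 + R)/(1 + R))
(-13826 + p(62 - 1*(-48))) - 33450 = (-13826 + (133 + (62 - 1*(-48)))/(1 + (62 - 1*(-48)))) - 33450 = (-13826 + (133 + (62 + 48))/(1 + (62 + 48))) - 33450 = (-13826 + (133 + 110)/(1 + 110)) - 33450 = (-13826 + 243/111) - 33450 = (-13826 + (1/111)*243) - 33450 = (-13826 + 81/37) - 33450 = -511481/37 - 33450 = -1749131/37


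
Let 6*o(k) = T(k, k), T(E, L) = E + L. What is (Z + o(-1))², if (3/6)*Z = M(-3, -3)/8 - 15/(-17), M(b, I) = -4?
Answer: 484/2601 ≈ 0.18608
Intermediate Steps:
Z = 13/17 (Z = 2*(-4/8 - 15/(-17)) = 2*(-4*⅛ - 15*(-1/17)) = 2*(-½ + 15/17) = 2*(13/34) = 13/17 ≈ 0.76471)
o(k) = k/3 (o(k) = (k + k)/6 = (2*k)/6 = k/3)
(Z + o(-1))² = (13/17 + (⅓)*(-1))² = (13/17 - ⅓)² = (22/51)² = 484/2601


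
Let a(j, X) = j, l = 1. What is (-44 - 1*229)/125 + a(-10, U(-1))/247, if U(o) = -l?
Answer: -68681/30875 ≈ -2.2245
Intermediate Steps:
U(o) = -1 (U(o) = -1*1 = -1)
(-44 - 1*229)/125 + a(-10, U(-1))/247 = (-44 - 1*229)/125 - 10/247 = (-44 - 229)*(1/125) - 10*1/247 = -273*1/125 - 10/247 = -273/125 - 10/247 = -68681/30875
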